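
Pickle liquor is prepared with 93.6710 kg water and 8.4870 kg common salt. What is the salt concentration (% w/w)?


Formula: Conc = salt / (water + salt) * 100
Substituting: Conc = 8.4870 / (93.6710 + 8.4870) * 100
Result: 8.3077 %


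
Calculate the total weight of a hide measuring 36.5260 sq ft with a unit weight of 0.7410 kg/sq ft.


Formula: Weight = area * weight_per_sqft
Substituting: Weight = 36.5260 * 0.7410
Result: 27.0658 kg


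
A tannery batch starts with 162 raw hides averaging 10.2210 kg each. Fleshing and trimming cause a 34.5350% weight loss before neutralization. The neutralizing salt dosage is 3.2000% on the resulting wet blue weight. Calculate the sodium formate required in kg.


Total_raw = N * avg_wt = 162 * 10.2210 = 1655.8020 kg
Substrate = Total_raw * (1 - loss/100) = 1655.8020 * (1 - 34.5350/100) = 1083.9708 kg
Neutralizer = Substrate * pct / 100 = 1083.9708 * 3.2000 / 100 = 34.6871 kg


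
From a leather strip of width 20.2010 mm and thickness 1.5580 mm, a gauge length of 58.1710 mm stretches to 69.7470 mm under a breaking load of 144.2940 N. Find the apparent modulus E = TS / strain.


TS = F / (w * t) = 144.2940 / (20.2010 * 1.5580) = 4.5847 N/mm^2
strain = (Lf - L0) / L0 = (69.7470 - 58.1710) / 58.1710 = 0.1990
E = TS / strain = 4.5847 / 0.1990 = 23.0386 N/mm^2


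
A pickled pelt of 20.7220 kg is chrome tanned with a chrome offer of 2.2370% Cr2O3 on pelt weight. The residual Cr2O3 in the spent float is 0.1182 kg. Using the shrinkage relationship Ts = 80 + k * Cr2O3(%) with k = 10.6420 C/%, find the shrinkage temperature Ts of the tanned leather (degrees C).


Offered = pelt * offer_pct / 100 = 20.7220 * 2.2370 / 100 = 0.4636 kg
Uptake = offered - residual = 0.4636 - 0.1182 = 0.3454 kg
Cr2O3% on pelt = uptake / pelt * 100 = 0.3454 / 20.7220 * 100 = 1.6666 %
Ts = 80 + k * Cr2O3% = 80 + 10.6420 * 1.6666 = 97.7359 C


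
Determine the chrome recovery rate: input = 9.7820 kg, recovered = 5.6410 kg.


Formula: Recovery = recovered / input * 100
Substituting: Recovery = 5.6410 / 9.7820 * 100
Result: 57.6671 %


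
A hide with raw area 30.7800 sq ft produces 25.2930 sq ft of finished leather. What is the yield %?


Formula: Yield = finished / raw * 100
Substituting: Yield = 25.2930 / 30.7800 * 100
Result: 82.1735 %


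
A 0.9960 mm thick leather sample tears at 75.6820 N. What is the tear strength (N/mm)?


Formula: Tear strength = force / thickness
Substituting: Tear strength = 75.6820 / 0.9960
Result: 75.9859 N/mm


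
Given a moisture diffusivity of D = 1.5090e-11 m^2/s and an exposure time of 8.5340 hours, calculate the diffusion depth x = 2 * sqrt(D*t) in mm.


t = 8.5340 hr * 3600 = 30722.4000 s
D * t = 1.5090e-11 * 30722.4000 = 4.6360e-07
x = 2 * sqrt(D*t) = 2 * sqrt(4.6360e-07) = 0.00136177 m = 1.3618 mm


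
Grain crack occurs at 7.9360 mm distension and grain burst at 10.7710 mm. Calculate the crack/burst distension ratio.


Formula: Ratio = crack / burst
Substituting: Ratio = 7.9360 / 10.7710
Result: 0.7368


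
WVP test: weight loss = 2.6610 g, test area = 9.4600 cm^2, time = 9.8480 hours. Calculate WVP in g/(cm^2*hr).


Formula: WVP = loss / (area * time)
Substituting: WVP = 2.6610 / (9.4600 * 9.8480)
Result: 0.0285631 g/(cm^2*hr)


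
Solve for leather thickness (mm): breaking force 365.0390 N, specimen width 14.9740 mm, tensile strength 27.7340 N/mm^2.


Formula: t = F / (TS * w)
Substituting: t = 365.0390 / (27.7340 * 14.9740)
Result: 0.8790 mm


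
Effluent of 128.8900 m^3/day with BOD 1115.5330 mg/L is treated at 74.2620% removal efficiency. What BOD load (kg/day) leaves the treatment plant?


Load_in = volume * conc / 1000 = 128.8900 * 1115.5330 / 1000 = 143.7810 kg/day
Removed = Load_in * eff / 100 = 143.7810 * 74.2620 / 100 = 106.7747 kg/day
Load_out = Load_in - Removed = 143.7810 - 106.7747 = 37.0064 kg/day


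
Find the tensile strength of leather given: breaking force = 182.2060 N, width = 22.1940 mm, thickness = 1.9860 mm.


Formula: TS = force / (width * thickness)
Substituting: TS = 182.2060 / (22.1940 * 1.9860)
Result: 4.1338 N/mm^2


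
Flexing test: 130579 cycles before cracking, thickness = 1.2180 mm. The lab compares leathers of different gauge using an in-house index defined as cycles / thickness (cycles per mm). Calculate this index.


Formula: Index = cycles / thickness
Substituting: Index = 130579 / 1.2180
Result: 107207.7176 cycles/mm


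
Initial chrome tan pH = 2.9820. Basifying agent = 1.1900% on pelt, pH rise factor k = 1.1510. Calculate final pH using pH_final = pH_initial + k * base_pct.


Formula: pH_final = pH_initial + k * base_pct
Substituting: pH_final = 2.9820 + 1.1510 * 1.1900
Result: 4.3517


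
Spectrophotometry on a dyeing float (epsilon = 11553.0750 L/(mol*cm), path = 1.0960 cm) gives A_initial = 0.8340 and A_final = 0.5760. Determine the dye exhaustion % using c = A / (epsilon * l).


c_initial = A_i / (epsilon * l) = 0.8340 / (11553.0750 * 1.0960) = 6.5865e-05 mol/L
c_final = A_f / (epsilon * l) = 0.5760 / (11553.0750 * 1.0960) = 4.5490e-05 mol/L
Exhaustion = (c_initial - c_final) / c_initial * 100 = (6.5865e-05 - 4.5490e-05) / 6.5865e-05 * 100 = 30.9353 %


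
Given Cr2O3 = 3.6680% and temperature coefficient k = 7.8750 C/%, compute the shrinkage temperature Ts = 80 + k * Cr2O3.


Formula: Ts = 80 + k * Cr2O3
Substituting: Ts = 80 + 7.8750 * 3.6680
Result: 108.8855 C


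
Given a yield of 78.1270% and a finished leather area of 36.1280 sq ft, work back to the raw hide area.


Formula: raw = finished * 100 / yield
Substituting: raw = 36.1280 * 100 / 78.1270
Result: 46.2427 sq ft


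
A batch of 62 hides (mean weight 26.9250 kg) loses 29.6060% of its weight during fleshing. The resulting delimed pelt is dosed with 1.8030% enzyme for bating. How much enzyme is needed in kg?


Total_raw = N * avg_wt = 62 * 26.9250 = 1669.3500 kg
Substrate = Total_raw * (1 - loss/100) = 1669.3500 * (1 - 29.6060/100) = 1175.1222 kg
Enzyme = Substrate * pct / 100 = 1175.1222 * 1.8030 / 100 = 21.1875 kg


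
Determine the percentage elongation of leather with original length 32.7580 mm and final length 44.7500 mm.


Formula: Elongation = (Lf - L0) / L0 * 100
Substituting: Elongation = (44.7500 - 32.7580) / 32.7580 * 100
Result: 36.6079 %


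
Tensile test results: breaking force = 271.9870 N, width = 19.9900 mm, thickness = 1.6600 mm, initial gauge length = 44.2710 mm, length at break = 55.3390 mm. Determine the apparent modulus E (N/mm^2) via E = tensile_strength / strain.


TS = F / (w * t) = 271.9870 / (19.9900 * 1.6600) = 8.1965 N/mm^2
strain = (Lf - L0) / L0 = (55.3390 - 44.2710) / 44.2710 = 0.2500
E = TS / strain = 8.1965 / 0.2500 = 32.7852 N/mm^2


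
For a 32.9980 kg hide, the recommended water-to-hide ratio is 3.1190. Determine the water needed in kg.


Formula: Water = hide_weight * ratio
Substituting: Water = 32.9980 * 3.1190
Result: 102.9208 kg


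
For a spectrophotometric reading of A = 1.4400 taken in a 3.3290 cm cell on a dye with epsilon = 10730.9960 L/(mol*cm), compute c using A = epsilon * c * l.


Formula: c = A / (epsilon * l)
Substituting: c = 1.4400 / (10730.9960 * 3.3290)
Result: 4.0310e-05 mol/L


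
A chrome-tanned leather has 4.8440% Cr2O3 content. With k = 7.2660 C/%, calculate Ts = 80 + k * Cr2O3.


Formula: Ts = 80 + k * Cr2O3
Substituting: Ts = 80 + 7.2660 * 4.8440
Result: 115.1965 C


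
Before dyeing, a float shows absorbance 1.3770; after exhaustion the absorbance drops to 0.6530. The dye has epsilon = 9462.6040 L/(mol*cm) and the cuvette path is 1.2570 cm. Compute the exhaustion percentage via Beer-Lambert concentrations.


c_initial = A_i / (epsilon * l) = 1.3770 / (9462.6040 * 1.2570) = 1.1577e-04 mol/L
c_final = A_f / (epsilon * l) = 0.6530 / (9462.6040 * 1.2570) = 5.4899e-05 mol/L
Exhaustion = (c_initial - c_final) / c_initial * 100 = (1.1577e-04 - 5.4899e-05) / 1.1577e-04 * 100 = 52.5781 %


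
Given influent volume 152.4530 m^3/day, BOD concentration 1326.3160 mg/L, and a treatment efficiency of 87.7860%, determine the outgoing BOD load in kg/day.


Load_in = volume * conc / 1000 = 152.4530 * 1326.3160 / 1000 = 202.2009 kg/day
Removed = Load_in * eff / 100 = 202.2009 * 87.7860 / 100 = 177.5040 kg/day
Load_out = Load_in - Removed = 202.2009 - 177.5040 = 24.6968 kg/day


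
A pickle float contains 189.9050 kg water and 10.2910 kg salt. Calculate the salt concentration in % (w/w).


Formula: Conc = salt / (water + salt) * 100
Substituting: Conc = 10.2910 / (189.9050 + 10.2910) * 100
Result: 5.1405 %


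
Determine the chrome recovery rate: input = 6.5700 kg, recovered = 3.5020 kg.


Formula: Recovery = recovered / input * 100
Substituting: Recovery = 3.5020 / 6.5700 * 100
Result: 53.3029 %


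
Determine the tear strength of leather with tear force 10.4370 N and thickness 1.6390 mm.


Formula: Tear strength = force / thickness
Substituting: Tear strength = 10.4370 / 1.6390
Result: 6.3679 N/mm


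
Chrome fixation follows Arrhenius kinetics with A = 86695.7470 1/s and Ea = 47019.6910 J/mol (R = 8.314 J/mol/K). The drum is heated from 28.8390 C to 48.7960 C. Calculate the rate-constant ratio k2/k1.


T1 = 28.8390 + 273.15 = 301.9890 K; T2 = 48.7960 + 273.15 = 321.9460 K
k1 = A * exp(-Ea/(R*T1)) = 86695.7470 * exp(-47019.6910/(8.314*301.9890)) = 6.3793e-04 1/s
k2 = A * exp(-Ea/(R*T2)) = 86695.7470 * exp(-47019.6910/(8.314*321.9460)) = 0.00203675 1/s
k2/k1 = 0.00203675 / 6.3793e-04 = 3.1928


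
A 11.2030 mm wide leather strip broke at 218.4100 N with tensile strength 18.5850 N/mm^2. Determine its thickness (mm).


Formula: t = F / (TS * w)
Substituting: t = 218.4100 / (18.5850 * 11.2030)
Result: 1.0490 mm


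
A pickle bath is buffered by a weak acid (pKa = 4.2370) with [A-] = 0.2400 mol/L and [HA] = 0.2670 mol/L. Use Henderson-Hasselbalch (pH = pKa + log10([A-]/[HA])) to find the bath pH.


ratio = [A-] / [HA] = 0.2400 / 0.2670 = 0.8989
log10(ratio) = -0.0463
pH = pKa + log10(ratio) = 4.2370 - 0.0463 = 4.1907


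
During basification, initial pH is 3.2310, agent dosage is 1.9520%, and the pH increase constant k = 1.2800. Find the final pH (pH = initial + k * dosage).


Formula: pH_final = pH_initial + k * base_pct
Substituting: pH_final = 3.2310 + 1.2800 * 1.9520
Result: 5.7296


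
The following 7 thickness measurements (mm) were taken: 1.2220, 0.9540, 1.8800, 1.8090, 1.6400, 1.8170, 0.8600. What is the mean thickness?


Formula: Average = sum / n
Substituting: Average = 10.1820 / 7
Result: 1.4546 mm


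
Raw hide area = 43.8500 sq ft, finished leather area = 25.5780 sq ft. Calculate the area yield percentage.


Formula: Yield = finished / raw * 100
Substituting: Yield = 25.5780 / 43.8500 * 100
Result: 58.3307 %


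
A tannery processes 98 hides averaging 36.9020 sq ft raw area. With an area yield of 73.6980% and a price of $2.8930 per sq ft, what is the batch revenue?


Raw_total = N * avg_area = 98 * 36.9020 = 3616.3960 sq ft
Finished = Raw_total * yield / 100 = 3616.3960 * 73.6980 / 100 = 2665.2115 sq ft
Value = Finished * price = 2665.2115 * 2.8930 = 7710.4569 $


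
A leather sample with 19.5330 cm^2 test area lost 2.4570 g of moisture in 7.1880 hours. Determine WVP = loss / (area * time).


Formula: WVP = loss / (area * time)
Substituting: WVP = 2.4570 / (19.5330 * 7.1880)
Result: 0.0174996 g/(cm^2*hr)


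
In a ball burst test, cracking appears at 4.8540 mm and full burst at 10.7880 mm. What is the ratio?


Formula: Ratio = crack / burst
Substituting: Ratio = 4.8540 / 10.7880
Result: 0.4499


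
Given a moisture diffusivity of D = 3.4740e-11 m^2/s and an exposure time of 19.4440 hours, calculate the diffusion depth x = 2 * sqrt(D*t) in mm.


t = 19.4440 hr * 3600 = 69998.4000 s
D * t = 3.4740e-11 * 69998.4000 = 2.4317e-06
x = 2 * sqrt(D*t) = 2 * sqrt(2.4317e-06) = 0.00311881 m = 3.1188 mm


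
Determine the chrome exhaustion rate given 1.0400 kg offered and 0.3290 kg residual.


Formula: Uptake = (offered - residual) / offered * 100
Substituting: Uptake = (1.0400 - 0.3290) / 1.0400 * 100
Result: 68.3654 %


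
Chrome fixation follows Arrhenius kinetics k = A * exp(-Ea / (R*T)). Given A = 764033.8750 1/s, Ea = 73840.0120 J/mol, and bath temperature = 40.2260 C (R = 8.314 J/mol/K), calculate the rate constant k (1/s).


T_K = T_C + 273.15 = 40.2260 + 273.15 = 313.3760 K
exponent = -Ea / (R * T_K) = -73840.0120 / (8.314 * 313.3760) = -28.3411
k = A * exp(exponent) = 764033.8750 * exp(-28.3411) = 3.7562e-07 1/s


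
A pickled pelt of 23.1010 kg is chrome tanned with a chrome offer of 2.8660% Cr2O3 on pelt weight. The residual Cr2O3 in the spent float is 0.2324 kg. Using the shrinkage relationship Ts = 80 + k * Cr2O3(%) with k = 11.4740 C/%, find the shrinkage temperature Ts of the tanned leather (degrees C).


Offered = pelt * offer_pct / 100 = 23.1010 * 2.8660 / 100 = 0.6621 kg
Uptake = offered - residual = 0.6621 - 0.2324 = 0.4297 kg
Cr2O3% on pelt = uptake / pelt * 100 = 0.4297 / 23.1010 * 100 = 1.8600 %
Ts = 80 + k * Cr2O3% = 80 + 11.4740 * 1.8600 = 101.3414 C


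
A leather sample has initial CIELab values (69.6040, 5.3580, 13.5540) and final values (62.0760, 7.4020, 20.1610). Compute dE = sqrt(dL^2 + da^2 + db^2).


dL = -7.5280, da = 2.0440, db = 6.6070
dE = sqrt((-7.5280)^2 + 2.0440^2 + 6.6070^2) = 10.2226


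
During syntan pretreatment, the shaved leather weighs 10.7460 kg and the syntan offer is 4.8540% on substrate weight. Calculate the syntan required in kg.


Formula: Syntan = substrate * pct / 100
Substituting: Syntan = 10.7460 * 4.8540 / 100
Result: 0.5216 kg


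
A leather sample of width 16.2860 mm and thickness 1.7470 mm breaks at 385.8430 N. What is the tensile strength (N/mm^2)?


Formula: TS = force / (width * thickness)
Substituting: TS = 385.8430 / (16.2860 * 1.7470)
Result: 13.5614 N/mm^2


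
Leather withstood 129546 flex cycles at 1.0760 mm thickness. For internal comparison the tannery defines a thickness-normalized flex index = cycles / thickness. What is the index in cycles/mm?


Formula: Index = cycles / thickness
Substituting: Index = 129546 / 1.0760
Result: 120395.9108 cycles/mm


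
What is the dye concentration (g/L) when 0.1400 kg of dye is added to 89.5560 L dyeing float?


Formula: Conc = dye_mass(kg) / volume(L) * 1000
Substituting: Conc = 0.1400 / 89.5560 * 1000
Result: 1.5633 g/L


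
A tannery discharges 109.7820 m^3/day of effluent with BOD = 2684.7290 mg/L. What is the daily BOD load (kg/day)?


Formula: BOD_load = volume * conc / 1000
Substituting: BOD_load = 109.7820 * 2684.7290 / 1000
Result: 294.7349 kg/day


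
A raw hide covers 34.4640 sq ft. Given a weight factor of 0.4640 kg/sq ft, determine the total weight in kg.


Formula: Weight = area * weight_per_sqft
Substituting: Weight = 34.4640 * 0.4640
Result: 15.9913 kg


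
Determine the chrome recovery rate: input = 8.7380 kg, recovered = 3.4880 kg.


Formula: Recovery = recovered / input * 100
Substituting: Recovery = 3.4880 / 8.7380 * 100
Result: 39.9176 %


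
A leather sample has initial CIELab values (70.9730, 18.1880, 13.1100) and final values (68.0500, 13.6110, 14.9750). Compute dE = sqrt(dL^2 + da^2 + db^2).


dL = -2.9230, da = -4.5770, db = 1.8650
dE = sqrt((-2.9230)^2 + (-4.5770)^2 + 1.8650^2) = 5.7420


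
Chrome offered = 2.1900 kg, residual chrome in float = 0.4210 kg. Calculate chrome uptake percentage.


Formula: Uptake = (offered - residual) / offered * 100
Substituting: Uptake = (2.1900 - 0.4210) / 2.1900 * 100
Result: 80.7763 %


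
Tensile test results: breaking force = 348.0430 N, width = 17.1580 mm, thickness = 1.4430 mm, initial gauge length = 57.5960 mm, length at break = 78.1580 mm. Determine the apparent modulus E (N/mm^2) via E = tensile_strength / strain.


TS = F / (w * t) = 348.0430 / (17.1580 * 1.4430) = 14.0572 N/mm^2
strain = (Lf - L0) / L0 = (78.1580 - 57.5960) / 57.5960 = 0.3570
E = TS / strain = 14.0572 / 0.3570 = 39.3756 N/mm^2


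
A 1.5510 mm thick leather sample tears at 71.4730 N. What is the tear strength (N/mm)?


Formula: Tear strength = force / thickness
Substituting: Tear strength = 71.4730 / 1.5510
Result: 46.0819 N/mm


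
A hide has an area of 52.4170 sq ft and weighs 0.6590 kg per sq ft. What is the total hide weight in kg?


Formula: Weight = area * weight_per_sqft
Substituting: Weight = 52.4170 * 0.6590
Result: 34.5428 kg


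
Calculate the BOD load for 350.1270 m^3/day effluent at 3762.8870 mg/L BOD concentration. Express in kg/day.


Formula: BOD_load = volume * conc / 1000
Substituting: BOD_load = 350.1270 * 3762.8870 / 1000
Result: 1317.4883 kg/day


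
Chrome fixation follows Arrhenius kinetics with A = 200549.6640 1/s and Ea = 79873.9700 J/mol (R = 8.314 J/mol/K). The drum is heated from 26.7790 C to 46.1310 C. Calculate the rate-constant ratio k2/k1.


T1 = 26.7790 + 273.15 = 299.9290 K; T2 = 46.1310 + 273.15 = 319.2810 K
k1 = A * exp(-Ea/(R*T1)) = 200549.6640 * exp(-79873.9700/(8.314*299.9290)) = 2.4611e-09 1/s
k2 = A * exp(-Ea/(R*T2)) = 200549.6640 * exp(-79873.9700/(8.314*319.2810)) = 1.7151e-08 1/s
k2/k1 = 1.7151e-08 / 2.4611e-09 = 6.9690


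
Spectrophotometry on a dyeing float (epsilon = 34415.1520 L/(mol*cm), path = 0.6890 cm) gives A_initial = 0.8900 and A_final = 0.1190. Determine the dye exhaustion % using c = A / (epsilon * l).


c_initial = A_i / (epsilon * l) = 0.8900 / (34415.1520 * 0.6890) = 3.7534e-05 mol/L
c_final = A_f / (epsilon * l) = 0.1190 / (34415.1520 * 0.6890) = 5.0185e-06 mol/L
Exhaustion = (c_initial - c_final) / c_initial * 100 = (3.7534e-05 - 5.0185e-06) / 3.7534e-05 * 100 = 86.6292 %


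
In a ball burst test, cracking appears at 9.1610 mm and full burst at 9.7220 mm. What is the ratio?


Formula: Ratio = crack / burst
Substituting: Ratio = 9.1610 / 9.7220
Result: 0.9423


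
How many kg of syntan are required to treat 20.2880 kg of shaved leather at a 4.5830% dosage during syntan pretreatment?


Formula: Syntan = substrate * pct / 100
Substituting: Syntan = 20.2880 * 4.5830 / 100
Result: 0.9298 kg


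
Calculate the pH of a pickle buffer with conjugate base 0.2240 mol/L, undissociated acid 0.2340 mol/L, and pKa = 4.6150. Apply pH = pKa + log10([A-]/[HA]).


ratio = [A-] / [HA] = 0.2240 / 0.2340 = 0.9573
log10(ratio) = -0.0189678
pH = pKa + log10(ratio) = 4.6150 - 0.0189678 = 4.5960


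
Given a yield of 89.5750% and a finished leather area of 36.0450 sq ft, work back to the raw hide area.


Formula: raw = finished * 100 / yield
Substituting: raw = 36.0450 * 100 / 89.5750
Result: 40.2400 sq ft


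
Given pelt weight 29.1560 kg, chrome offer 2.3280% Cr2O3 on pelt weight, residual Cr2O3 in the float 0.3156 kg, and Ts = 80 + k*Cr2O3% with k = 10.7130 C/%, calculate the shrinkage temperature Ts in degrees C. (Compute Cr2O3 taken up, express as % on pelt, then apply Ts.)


Offered = pelt * offer_pct / 100 = 29.1560 * 2.3280 / 100 = 0.6788 kg
Uptake = offered - residual = 0.6788 - 0.3156 = 0.3632 kg
Cr2O3% on pelt = uptake / pelt * 100 = 0.3632 / 29.1560 * 100 = 1.2455 %
Ts = 80 + k * Cr2O3% = 80 + 10.7130 * 1.2455 = 93.3435 C


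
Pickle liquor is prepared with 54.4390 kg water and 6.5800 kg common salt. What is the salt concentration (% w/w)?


Formula: Conc = salt / (water + salt) * 100
Substituting: Conc = 6.5800 / (54.4390 + 6.5800) * 100
Result: 10.7835 %


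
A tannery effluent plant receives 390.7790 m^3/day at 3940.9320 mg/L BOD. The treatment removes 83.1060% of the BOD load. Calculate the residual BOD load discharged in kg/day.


Load_in = volume * conc / 1000 = 390.7790 * 3940.9320 / 1000 = 1540.0335 kg/day
Removed = Load_in * eff / 100 = 1540.0335 * 83.1060 / 100 = 1279.8602 kg/day
Load_out = Load_in - Removed = 1540.0335 - 1279.8602 = 260.1733 kg/day


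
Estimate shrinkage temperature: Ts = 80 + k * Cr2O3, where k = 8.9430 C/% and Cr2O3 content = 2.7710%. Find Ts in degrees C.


Formula: Ts = 80 + k * Cr2O3
Substituting: Ts = 80 + 8.9430 * 2.7710
Result: 104.7811 C


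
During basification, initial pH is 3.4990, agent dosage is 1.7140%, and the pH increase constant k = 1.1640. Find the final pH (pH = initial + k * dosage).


Formula: pH_final = pH_initial + k * base_pct
Substituting: pH_final = 3.4990 + 1.1640 * 1.7140
Result: 5.4941


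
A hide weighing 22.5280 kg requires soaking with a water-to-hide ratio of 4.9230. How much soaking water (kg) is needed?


Formula: Water = hide_weight * ratio
Substituting: Water = 22.5280 * 4.9230
Result: 110.9053 kg


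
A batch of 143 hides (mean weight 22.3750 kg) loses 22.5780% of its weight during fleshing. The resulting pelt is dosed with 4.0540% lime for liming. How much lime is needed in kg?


Total_raw = N * avg_wt = 143 * 22.3750 = 3199.6250 kg
Substrate = Total_raw * (1 - loss/100) = 3199.6250 * (1 - 22.5780/100) = 2477.2137 kg
Lime = Substrate * pct / 100 = 2477.2137 * 4.0540 / 100 = 100.4262 kg


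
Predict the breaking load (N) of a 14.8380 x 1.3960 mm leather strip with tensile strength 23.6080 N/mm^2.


Formula: F = TS * w * t
Substituting: F = 23.6080 * 14.8380 * 1.3960
Result: 489.0125 N


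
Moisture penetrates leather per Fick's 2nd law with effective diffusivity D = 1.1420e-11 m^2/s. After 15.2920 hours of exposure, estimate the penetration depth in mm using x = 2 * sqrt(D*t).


t = 15.2920 hr * 3600 = 55051.2000 s
D * t = 1.1420e-11 * 55051.2000 = 6.2868e-07
x = 2 * sqrt(D*t) = 2 * sqrt(6.2868e-07) = 0.00158579 m = 1.5858 mm


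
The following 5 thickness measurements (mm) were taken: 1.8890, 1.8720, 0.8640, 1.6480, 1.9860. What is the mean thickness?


Formula: Average = sum / n
Substituting: Average = 8.2590 / 5
Result: 1.6518 mm


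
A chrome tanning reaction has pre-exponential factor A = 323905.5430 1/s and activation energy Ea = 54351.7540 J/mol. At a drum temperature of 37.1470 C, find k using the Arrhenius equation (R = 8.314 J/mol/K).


T_K = T_C + 273.15 = 37.1470 + 273.15 = 310.2970 K
exponent = -Ea / (R * T_K) = -54351.7540 / (8.314 * 310.2970) = -21.0681
k = A * exp(exponent) = 323905.5430 * exp(-21.0681) = 2.2943e-04 1/s


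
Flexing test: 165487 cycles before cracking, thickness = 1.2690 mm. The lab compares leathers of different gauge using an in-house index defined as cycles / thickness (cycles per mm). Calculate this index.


Formula: Index = cycles / thickness
Substituting: Index = 165487 / 1.2690
Result: 130407.4074 cycles/mm


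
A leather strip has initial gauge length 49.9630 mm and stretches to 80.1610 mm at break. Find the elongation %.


Formula: Elongation = (Lf - L0) / L0 * 100
Substituting: Elongation = (80.1610 - 49.9630) / 49.9630 * 100
Result: 60.4407 %


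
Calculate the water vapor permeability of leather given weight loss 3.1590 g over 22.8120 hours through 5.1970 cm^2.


Formula: WVP = loss / (area * time)
Substituting: WVP = 3.1590 / (5.1970 * 22.8120)
Result: 0.0266461 g/(cm^2*hr)


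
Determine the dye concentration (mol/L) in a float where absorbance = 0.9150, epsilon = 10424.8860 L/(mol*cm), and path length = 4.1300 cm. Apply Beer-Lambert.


Formula: c = A / (epsilon * l)
Substituting: c = 0.9150 / (10424.8860 * 4.1300)
Result: 2.1252e-05 mol/L


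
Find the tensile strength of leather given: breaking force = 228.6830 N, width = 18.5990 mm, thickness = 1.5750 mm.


Formula: TS = force / (width * thickness)
Substituting: TS = 228.6830 / (18.5990 * 1.5750)
Result: 7.8066 N/mm^2


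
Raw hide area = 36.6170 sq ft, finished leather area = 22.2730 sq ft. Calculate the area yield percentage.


Formula: Yield = finished / raw * 100
Substituting: Yield = 22.2730 / 36.6170 * 100
Result: 60.8269 %


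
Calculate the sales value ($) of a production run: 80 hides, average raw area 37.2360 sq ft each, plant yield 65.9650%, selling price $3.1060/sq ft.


Raw_total = N * avg_area = 80 * 37.2360 = 2978.8800 sq ft
Finished = Raw_total * yield / 100 = 2978.8800 * 65.9650 / 100 = 1965.0182 sq ft
Value = Finished * price = 1965.0182 * 3.1060 = 6103.3465 $


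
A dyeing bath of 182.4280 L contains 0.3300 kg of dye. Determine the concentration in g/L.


Formula: Conc = dye_mass(kg) / volume(L) * 1000
Substituting: Conc = 0.3300 / 182.4280 * 1000
Result: 1.8089 g/L


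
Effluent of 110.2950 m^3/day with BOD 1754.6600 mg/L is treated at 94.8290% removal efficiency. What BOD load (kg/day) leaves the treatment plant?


Load_in = volume * conc / 1000 = 110.2950 * 1754.6600 / 1000 = 193.5302 kg/day
Removed = Load_in * eff / 100 = 193.5302 * 94.8290 / 100 = 183.5228 kg/day
Load_out = Load_in - Removed = 193.5302 - 183.5228 = 10.0074 kg/day


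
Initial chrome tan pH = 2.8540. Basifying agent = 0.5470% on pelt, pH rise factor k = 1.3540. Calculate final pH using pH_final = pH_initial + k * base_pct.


Formula: pH_final = pH_initial + k * base_pct
Substituting: pH_final = 2.8540 + 1.3540 * 0.5470
Result: 3.5946


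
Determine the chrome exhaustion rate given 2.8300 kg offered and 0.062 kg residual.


Formula: Uptake = (offered - residual) / offered * 100
Substituting: Uptake = (2.8300 - 0.062) / 2.8300 * 100
Result: 97.8092 %


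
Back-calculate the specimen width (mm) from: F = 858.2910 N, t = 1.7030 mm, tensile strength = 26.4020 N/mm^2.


Formula: w = F / (TS * t)
Substituting: w = 858.2910 / (26.4020 * 1.7030)
Result: 19.0890 mm


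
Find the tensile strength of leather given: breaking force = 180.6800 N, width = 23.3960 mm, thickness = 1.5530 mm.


Formula: TS = force / (width * thickness)
Substituting: TS = 180.6800 / (23.3960 * 1.5530)
Result: 4.9728 N/mm^2


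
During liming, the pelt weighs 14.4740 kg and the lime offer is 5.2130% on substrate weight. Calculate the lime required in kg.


Formula: Lime = substrate * pct / 100
Substituting: Lime = 14.4740 * 5.2130 / 100
Result: 0.7545 kg


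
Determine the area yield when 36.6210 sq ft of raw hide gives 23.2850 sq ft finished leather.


Formula: Yield = finished / raw * 100
Substituting: Yield = 23.2850 / 36.6210 * 100
Result: 63.5837 %


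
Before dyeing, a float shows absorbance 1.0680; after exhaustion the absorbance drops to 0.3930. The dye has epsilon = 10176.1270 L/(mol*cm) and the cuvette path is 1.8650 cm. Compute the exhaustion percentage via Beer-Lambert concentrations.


c_initial = A_i / (epsilon * l) = 1.0680 / (10176.1270 * 1.8650) = 5.6274e-05 mol/L
c_final = A_f / (epsilon * l) = 0.3930 / (10176.1270 * 1.8650) = 2.0708e-05 mol/L
Exhaustion = (c_initial - c_final) / c_initial * 100 = (5.6274e-05 - 2.0708e-05) / 5.6274e-05 * 100 = 63.2022 %


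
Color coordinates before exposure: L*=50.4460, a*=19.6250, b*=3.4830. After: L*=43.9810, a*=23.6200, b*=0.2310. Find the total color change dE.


dL = -6.4650, da = 3.9950, db = -3.2520
dE = sqrt((-6.4650)^2 + 3.9950^2 + (-3.2520)^2) = 8.2663


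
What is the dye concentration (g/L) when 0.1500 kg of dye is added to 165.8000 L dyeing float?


Formula: Conc = dye_mass(kg) / volume(L) * 1000
Substituting: Conc = 0.1500 / 165.8000 * 1000
Result: 0.9047 g/L


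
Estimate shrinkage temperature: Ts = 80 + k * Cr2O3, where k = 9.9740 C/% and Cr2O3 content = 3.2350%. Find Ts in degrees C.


Formula: Ts = 80 + k * Cr2O3
Substituting: Ts = 80 + 9.9740 * 3.2350
Result: 112.2659 C


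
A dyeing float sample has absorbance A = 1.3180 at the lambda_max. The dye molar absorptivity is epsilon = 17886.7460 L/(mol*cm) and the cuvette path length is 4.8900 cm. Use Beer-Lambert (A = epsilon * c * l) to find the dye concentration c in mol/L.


Formula: c = A / (epsilon * l)
Substituting: c = 1.3180 / (17886.7460 * 4.8900)
Result: 1.5069e-05 mol/L


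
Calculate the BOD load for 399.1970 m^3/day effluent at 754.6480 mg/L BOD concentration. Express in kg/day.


Formula: BOD_load = volume * conc / 1000
Substituting: BOD_load = 399.1970 * 754.6480 / 1000
Result: 301.2532 kg/day


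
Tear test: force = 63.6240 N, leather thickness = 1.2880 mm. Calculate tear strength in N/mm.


Formula: Tear strength = force / thickness
Substituting: Tear strength = 63.6240 / 1.2880
Result: 49.3975 N/mm


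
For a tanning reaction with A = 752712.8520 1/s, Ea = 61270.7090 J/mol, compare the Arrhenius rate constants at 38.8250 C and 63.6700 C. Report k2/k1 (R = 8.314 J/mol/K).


T1 = 38.8250 + 273.15 = 311.9750 K; T2 = 63.6700 + 273.15 = 336.8200 K
k1 = A * exp(-Ea/(R*T1)) = 752712.8520 * exp(-61270.7090/(8.314*311.9750)) = 4.1455e-05 1/s
k2 = A * exp(-Ea/(R*T2)) = 752712.8520 * exp(-61270.7090/(8.314*336.8200)) = 2.3676e-04 1/s
k2/k1 = 2.3676e-04 / 4.1455e-05 = 5.7114


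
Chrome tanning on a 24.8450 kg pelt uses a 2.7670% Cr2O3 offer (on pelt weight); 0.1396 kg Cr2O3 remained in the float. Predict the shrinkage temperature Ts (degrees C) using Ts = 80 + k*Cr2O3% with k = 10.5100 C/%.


Offered = pelt * offer_pct / 100 = 24.8450 * 2.7670 / 100 = 0.6875 kg
Uptake = offered - residual = 0.6875 - 0.1396 = 0.5479 kg
Cr2O3% on pelt = uptake / pelt * 100 = 0.5479 / 24.8450 * 100 = 2.2051 %
Ts = 80 + k * Cr2O3% = 80 + 10.5100 * 2.2051 = 103.1758 C


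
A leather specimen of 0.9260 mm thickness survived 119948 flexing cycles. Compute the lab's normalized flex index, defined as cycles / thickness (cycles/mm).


Formula: Index = cycles / thickness
Substituting: Index = 119948 / 0.9260
Result: 129533.4773 cycles/mm


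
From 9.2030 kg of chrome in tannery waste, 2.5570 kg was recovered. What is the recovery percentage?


Formula: Recovery = recovered / input * 100
Substituting: Recovery = 2.5570 / 9.2030 * 100
Result: 27.7844 %


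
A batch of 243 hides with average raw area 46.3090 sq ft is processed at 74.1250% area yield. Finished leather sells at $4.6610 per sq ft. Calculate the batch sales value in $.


Raw_total = N * avg_area = 243 * 46.3090 = 11253.0870 sq ft
Finished = Raw_total * yield / 100 = 11253.0870 * 74.1250 / 100 = 8341.3507 sq ft
Value = Finished * price = 8341.3507 * 4.6610 = 38879.0358 $


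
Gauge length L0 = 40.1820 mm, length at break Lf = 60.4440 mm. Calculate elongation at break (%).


Formula: Elongation = (Lf - L0) / L0 * 100
Substituting: Elongation = (60.4440 - 40.1820) / 40.1820 * 100
Result: 50.4256 %


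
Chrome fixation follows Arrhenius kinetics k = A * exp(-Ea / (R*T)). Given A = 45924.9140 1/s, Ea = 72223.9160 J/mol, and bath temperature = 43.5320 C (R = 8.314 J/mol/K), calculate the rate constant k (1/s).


T_K = T_C + 273.15 = 43.5320 + 273.15 = 316.6820 K
exponent = -Ea / (R * T_K) = -72223.9160 / (8.314 * 316.6820) = -27.4314
k = A * exp(exponent) = 45924.9140 * exp(-27.4314) = 5.6073e-08 1/s


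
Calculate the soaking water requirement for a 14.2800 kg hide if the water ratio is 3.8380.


Formula: Water = hide_weight * ratio
Substituting: Water = 14.2800 * 3.8380
Result: 54.8066 kg


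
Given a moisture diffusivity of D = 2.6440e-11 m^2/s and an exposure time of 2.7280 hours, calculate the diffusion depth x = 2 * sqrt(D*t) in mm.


t = 2.7280 hr * 3600 = 9820.8000 s
D * t = 2.6440e-11 * 9820.8000 = 2.5966e-07
x = 2 * sqrt(D*t) = 2 * sqrt(2.5966e-07) = 0.00101914 m = 1.0191 mm


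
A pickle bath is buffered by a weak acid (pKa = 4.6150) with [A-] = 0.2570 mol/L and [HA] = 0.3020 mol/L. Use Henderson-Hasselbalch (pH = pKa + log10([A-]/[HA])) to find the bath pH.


ratio = [A-] / [HA] = 0.2570 / 0.3020 = 0.8510
log10(ratio) = -0.0700738
pH = pKa + log10(ratio) = 4.6150 - 0.0700738 = 4.5449


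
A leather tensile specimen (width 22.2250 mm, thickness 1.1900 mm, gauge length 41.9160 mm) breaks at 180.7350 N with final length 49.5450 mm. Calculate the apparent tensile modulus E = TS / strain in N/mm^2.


TS = F / (w * t) = 180.7350 / (22.2250 * 1.1900) = 6.8337 N/mm^2
strain = (Lf - L0) / L0 = (49.5450 - 41.9160) / 41.9160 = 0.1820
E = TS / strain = 6.8337 / 0.1820 = 37.5462 N/mm^2


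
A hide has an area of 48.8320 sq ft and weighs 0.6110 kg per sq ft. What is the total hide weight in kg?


Formula: Weight = area * weight_per_sqft
Substituting: Weight = 48.8320 * 0.6110
Result: 29.8364 kg


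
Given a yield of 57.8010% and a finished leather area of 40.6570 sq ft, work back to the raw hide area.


Formula: raw = finished * 100 / yield
Substituting: raw = 40.6570 * 100 / 57.8010
Result: 70.3396 sq ft


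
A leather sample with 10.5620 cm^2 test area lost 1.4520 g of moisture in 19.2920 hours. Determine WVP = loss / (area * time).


Formula: WVP = loss / (area * time)
Substituting: WVP = 1.4520 / (10.5620 * 19.2920)
Result: 0.00712596 g/(cm^2*hr)


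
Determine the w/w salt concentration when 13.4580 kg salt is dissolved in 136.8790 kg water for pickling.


Formula: Conc = salt / (water + salt) * 100
Substituting: Conc = 13.4580 / (136.8790 + 13.4580) * 100
Result: 8.9519 %


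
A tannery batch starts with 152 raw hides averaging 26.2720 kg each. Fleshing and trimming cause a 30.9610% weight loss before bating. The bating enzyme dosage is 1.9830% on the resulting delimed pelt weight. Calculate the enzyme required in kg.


Total_raw = N * avg_wt = 152 * 26.2720 = 3993.3440 kg
Substrate = Total_raw * (1 - loss/100) = 3993.3440 * (1 - 30.9610/100) = 2756.9648 kg
Enzyme = Substrate * pct / 100 = 2756.9648 * 1.9830 / 100 = 54.6706 kg


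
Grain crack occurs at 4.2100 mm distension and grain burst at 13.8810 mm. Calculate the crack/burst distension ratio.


Formula: Ratio = crack / burst
Substituting: Ratio = 4.2100 / 13.8810
Result: 0.3033


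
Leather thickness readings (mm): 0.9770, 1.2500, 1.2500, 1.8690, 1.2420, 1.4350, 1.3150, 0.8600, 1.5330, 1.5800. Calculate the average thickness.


Formula: Average = sum / n
Substituting: Average = 13.3110 / 10
Result: 1.3311 mm


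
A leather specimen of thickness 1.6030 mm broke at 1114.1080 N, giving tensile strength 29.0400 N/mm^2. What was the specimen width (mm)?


Formula: w = F / (TS * t)
Substituting: w = 1114.1080 / (29.0400 * 1.6030)
Result: 23.9330 mm


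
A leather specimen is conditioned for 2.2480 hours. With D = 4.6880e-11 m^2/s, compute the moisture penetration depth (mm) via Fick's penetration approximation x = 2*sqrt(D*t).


t = 2.2480 hr * 3600 = 8092.8000 s
D * t = 4.6880e-11 * 8092.8000 = 3.7939e-07
x = 2 * sqrt(D*t) = 2 * sqrt(3.7939e-07) = 0.00123189 m = 1.2319 mm


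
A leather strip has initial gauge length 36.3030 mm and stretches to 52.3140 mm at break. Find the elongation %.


Formula: Elongation = (Lf - L0) / L0 * 100
Substituting: Elongation = (52.3140 - 36.3030) / 36.3030 * 100
Result: 44.1038 %


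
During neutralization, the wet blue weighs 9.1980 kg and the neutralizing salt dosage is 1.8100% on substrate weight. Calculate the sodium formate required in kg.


Formula: Neutralizer = substrate * pct / 100
Substituting: Neutralizer = 9.1980 * 1.8100 / 100
Result: 0.1665 kg


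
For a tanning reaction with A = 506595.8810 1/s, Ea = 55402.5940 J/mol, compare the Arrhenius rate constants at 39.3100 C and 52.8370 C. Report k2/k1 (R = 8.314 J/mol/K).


T1 = 39.3100 + 273.15 = 312.4600 K; T2 = 52.8370 + 273.15 = 325.9870 K
k1 = A * exp(-Ea/(R*T1)) = 506595.8810 * exp(-55402.5940/(8.314*312.4600)) = 2.7705e-04 1/s
k2 = A * exp(-Ea/(R*T2)) = 506595.8810 * exp(-55402.5940/(8.314*325.9870)) = 6.7125e-04 1/s
k2/k1 = 6.7125e-04 / 2.7705e-04 = 2.4229


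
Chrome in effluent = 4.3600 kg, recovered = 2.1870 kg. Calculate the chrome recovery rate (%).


Formula: Recovery = recovered / input * 100
Substituting: Recovery = 2.1870 / 4.3600 * 100
Result: 50.1606 %


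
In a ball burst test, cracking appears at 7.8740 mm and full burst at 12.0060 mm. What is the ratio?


Formula: Ratio = crack / burst
Substituting: Ratio = 7.8740 / 12.0060
Result: 0.6558


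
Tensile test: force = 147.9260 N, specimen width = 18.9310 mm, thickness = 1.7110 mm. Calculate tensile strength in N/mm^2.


Formula: TS = force / (width * thickness)
Substituting: TS = 147.9260 / (18.9310 * 1.7110)
Result: 4.5669 N/mm^2


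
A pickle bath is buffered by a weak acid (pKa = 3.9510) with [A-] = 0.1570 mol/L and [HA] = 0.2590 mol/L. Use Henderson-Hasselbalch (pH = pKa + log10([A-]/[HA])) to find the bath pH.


ratio = [A-] / [HA] = 0.1570 / 0.2590 = 0.6062
log10(ratio) = -0.2174
pH = pKa + log10(ratio) = 3.9510 - 0.2174 = 3.7336


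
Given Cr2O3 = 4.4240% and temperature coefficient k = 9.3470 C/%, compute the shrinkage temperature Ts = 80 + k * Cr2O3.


Formula: Ts = 80 + k * Cr2O3
Substituting: Ts = 80 + 9.3470 * 4.4240
Result: 121.3511 C


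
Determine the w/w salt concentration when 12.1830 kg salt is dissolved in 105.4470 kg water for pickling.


Formula: Conc = salt / (water + salt) * 100
Substituting: Conc = 12.1830 / (105.4470 + 12.1830) * 100
Result: 10.3571 %


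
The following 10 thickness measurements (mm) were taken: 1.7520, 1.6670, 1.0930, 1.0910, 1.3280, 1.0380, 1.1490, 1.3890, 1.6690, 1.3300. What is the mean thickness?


Formula: Average = sum / n
Substituting: Average = 13.5060 / 10
Result: 1.3506 mm


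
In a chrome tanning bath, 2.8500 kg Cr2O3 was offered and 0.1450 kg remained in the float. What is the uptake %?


Formula: Uptake = (offered - residual) / offered * 100
Substituting: Uptake = (2.8500 - 0.1450) / 2.8500 * 100
Result: 94.9123 %


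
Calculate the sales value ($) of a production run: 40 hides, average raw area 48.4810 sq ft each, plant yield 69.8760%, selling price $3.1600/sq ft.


Raw_total = N * avg_area = 40 * 48.4810 = 1939.2400 sq ft
Finished = Raw_total * yield / 100 = 1939.2400 * 69.8760 / 100 = 1355.0633 sq ft
Value = Finished * price = 1355.0633 * 3.1600 = 4282.0002 $


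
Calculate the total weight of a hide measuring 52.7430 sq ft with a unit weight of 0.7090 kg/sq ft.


Formula: Weight = area * weight_per_sqft
Substituting: Weight = 52.7430 * 0.7090
Result: 37.3948 kg


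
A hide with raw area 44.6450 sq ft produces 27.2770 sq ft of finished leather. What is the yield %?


Formula: Yield = finished / raw * 100
Substituting: Yield = 27.2770 / 44.6450 * 100
Result: 61.0975 %


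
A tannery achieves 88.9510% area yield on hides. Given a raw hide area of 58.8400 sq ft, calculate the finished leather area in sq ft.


Formula: finished = raw * yield / 100
Substituting: finished = 58.8400 * 88.9510 / 100
Result: 52.3388 sq ft


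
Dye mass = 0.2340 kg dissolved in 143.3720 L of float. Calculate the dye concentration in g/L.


Formula: Conc = dye_mass(kg) / volume(L) * 1000
Substituting: Conc = 0.2340 / 143.3720 * 1000
Result: 1.6321 g/L


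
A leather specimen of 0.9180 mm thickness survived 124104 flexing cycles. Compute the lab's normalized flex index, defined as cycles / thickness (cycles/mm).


Formula: Index = cycles / thickness
Substituting: Index = 124104 / 0.9180
Result: 135189.5425 cycles/mm


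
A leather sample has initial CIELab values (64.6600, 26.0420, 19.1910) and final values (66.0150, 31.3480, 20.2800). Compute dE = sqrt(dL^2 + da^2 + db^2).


dL = 1.3550, da = 5.3060, db = 1.0890
dE = sqrt(1.3550^2 + 5.3060^2 + 1.0890^2) = 5.5835


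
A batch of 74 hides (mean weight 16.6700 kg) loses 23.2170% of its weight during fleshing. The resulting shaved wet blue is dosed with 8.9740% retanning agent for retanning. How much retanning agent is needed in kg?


Total_raw = N * avg_wt = 74 * 16.6700 = 1233.5800 kg
Substrate = Total_raw * (1 - loss/100) = 1233.5800 * (1 - 23.2170/100) = 947.1797 kg
Retan = Substrate * pct / 100 = 947.1797 * 8.9740 / 100 = 84.9999 kg


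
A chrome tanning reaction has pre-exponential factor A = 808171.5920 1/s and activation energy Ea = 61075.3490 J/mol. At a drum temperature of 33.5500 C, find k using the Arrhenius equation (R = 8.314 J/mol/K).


T_K = T_C + 273.15 = 33.5500 + 273.15 = 306.7000 K
exponent = -Ea / (R * T_K) = -61075.3490 / (8.314 * 306.7000) = -23.9520
k = A * exp(exponent) = 808171.5920 * exp(-23.9520) = 3.2009e-05 1/s
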